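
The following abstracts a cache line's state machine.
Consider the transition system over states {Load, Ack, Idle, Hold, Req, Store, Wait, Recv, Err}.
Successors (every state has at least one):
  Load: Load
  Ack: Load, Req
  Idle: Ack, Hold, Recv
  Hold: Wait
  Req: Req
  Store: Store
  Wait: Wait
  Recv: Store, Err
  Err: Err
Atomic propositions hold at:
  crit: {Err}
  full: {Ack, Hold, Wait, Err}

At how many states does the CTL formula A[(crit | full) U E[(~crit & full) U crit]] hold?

1

Sat(crit | full) = {Ack, Hold, Wait, Err}
Sat(~crit) = {Load, Ack, Idle, Hold, Req, Store, Wait, Recv}
Sat(~crit & full) = {Ack, Hold, Wait}
E[(~crit & full) U crit]: least fixpoint, start Z0 = Sat(crit) = {Err}, add states in Sat(~crit & full) with some successor in Z. Already a fixed point.
Sat(E[(~crit & full) U crit]) = {Err}
A[(crit | full) U E[(~crit & full) U crit]]: least fixpoint, start Z0 = Sat(E[(~crit & full) U crit]) = {Err}, add states in Sat(crit | full) with every successor in Z. Already a fixed point.
Sat(A[(crit | full) U E[(~crit & full) U crit]]) = {Err}
|Sat(A[(crit | full) U E[(~crit & full) U crit]])| = |{Err}| = 1.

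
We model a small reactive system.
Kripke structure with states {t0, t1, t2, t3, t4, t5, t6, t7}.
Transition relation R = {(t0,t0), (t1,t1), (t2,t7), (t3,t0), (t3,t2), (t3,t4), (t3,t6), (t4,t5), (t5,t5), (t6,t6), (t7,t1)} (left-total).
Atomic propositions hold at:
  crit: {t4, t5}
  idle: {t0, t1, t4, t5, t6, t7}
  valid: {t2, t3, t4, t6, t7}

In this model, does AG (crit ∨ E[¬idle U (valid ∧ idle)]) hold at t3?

Sat(¬idle) = {t2, t3}
Sat(valid ∧ idle) = {t4, t6, t7}
E[¬idle U (valid ∧ idle)]: least fixpoint, start Z0 = Sat((valid ∧ idle)) = {t4, t6, t7}, add states in Sat(¬idle) with some successor in Z. Z1 = {t2, t3, t4, t6, t7}; fixed.
Sat(E[¬idle U (valid ∧ idle)]) = {t2, t3, t4, t6, t7}
Sat(crit ∨ E[¬idle U (valid ∧ idle)]) = {t2, t3, t4, t5, t6, t7}
AG (crit ∨ E[¬idle U (valid ∧ idle)]): greatest fixpoint, start Z0 = {t2, t3, t4, t5, t6, t7}, keep only states in Sat with every successor in Z. Z1 = {t2, t4, t5, t6}; Z2 = {t4, t5, t6}; fixed.
Sat(AG (crit ∨ E[¬idle U (valid ∧ idle)])) = {t4, t5, t6}
t3 ∉ Sat(AG (crit ∨ E[¬idle U (valid ∧ idle)])) = {t4, t5, t6}, so the formula does not hold at t3.

No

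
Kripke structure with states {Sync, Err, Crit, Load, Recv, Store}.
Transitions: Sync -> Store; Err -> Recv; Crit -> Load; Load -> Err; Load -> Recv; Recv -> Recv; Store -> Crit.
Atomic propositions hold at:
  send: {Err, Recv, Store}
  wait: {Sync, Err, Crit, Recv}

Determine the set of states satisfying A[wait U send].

A[wait U send]: least fixpoint, start Z0 = Sat(send) = {Err, Recv, Store}, add states in Sat(wait) with every successor in Z. Z1 = {Sync, Err, Recv, Store}; fixed.
Sat(A[wait U send]) = {Sync, Err, Recv, Store}

{Sync, Err, Recv, Store}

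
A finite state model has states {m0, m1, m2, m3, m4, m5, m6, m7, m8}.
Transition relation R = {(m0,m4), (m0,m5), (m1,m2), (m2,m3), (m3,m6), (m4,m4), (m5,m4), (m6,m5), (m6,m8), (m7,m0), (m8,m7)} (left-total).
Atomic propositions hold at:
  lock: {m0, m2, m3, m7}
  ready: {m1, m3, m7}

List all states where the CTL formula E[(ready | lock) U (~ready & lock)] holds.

Sat(ready | lock) = {m0, m1, m2, m3, m7}
Sat(~ready) = {m0, m2, m4, m5, m6, m8}
Sat(~ready & lock) = {m0, m2}
E[(ready | lock) U (~ready & lock)]: least fixpoint, start Z0 = Sat((~ready & lock)) = {m0, m2}, add states in Sat(ready | lock) with some successor in Z. Z1 = {m0, m1, m2, m7}; fixed.
Sat(E[(ready | lock) U (~ready & lock)]) = {m0, m1, m2, m7}

{m0, m1, m2, m7}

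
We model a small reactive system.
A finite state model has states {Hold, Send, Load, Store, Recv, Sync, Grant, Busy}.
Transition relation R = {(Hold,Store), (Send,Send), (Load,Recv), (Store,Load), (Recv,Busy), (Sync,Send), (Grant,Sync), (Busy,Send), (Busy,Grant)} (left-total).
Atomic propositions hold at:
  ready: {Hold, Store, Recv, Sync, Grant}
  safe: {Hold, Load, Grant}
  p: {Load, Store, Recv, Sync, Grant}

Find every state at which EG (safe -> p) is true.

Sat(safe -> p) = {Send, Load, Store, Recv, Sync, Grant, Busy}
EG (safe -> p): greatest fixpoint, start Z0 = {Send, Load, Store, Recv, Sync, Grant, Busy}, keep only states in Sat with some successor in Z. Already a fixed point.
Sat(EG (safe -> p)) = {Send, Load, Store, Recv, Sync, Grant, Busy}

{Send, Load, Store, Recv, Sync, Grant, Busy}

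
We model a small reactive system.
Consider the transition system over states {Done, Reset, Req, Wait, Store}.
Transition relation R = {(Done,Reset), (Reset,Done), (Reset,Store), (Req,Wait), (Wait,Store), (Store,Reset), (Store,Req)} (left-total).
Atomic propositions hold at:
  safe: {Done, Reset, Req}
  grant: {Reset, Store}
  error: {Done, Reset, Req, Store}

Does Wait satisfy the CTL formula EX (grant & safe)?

No

Sat(grant & safe) = {Reset}
Sat(EX (grant & safe)) = {s : some successor in {Reset}} = {Done, Store}
Wait ∉ Sat(EX (grant & safe)) = {Done, Store}, so the formula does not hold at Wait.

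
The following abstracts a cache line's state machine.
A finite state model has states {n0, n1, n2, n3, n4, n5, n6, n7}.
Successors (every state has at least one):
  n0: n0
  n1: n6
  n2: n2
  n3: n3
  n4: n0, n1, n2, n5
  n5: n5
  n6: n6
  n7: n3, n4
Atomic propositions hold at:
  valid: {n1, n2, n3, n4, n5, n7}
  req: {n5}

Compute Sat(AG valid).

{n2, n3, n5}

AG valid: greatest fixpoint, start Z0 = {n1, n2, n3, n4, n5, n7}, keep only states in Sat with every successor in Z. Z1 = {n2, n3, n5, n7}; Z2 = {n2, n3, n5}; fixed.
Sat(AG valid) = {n2, n3, n5}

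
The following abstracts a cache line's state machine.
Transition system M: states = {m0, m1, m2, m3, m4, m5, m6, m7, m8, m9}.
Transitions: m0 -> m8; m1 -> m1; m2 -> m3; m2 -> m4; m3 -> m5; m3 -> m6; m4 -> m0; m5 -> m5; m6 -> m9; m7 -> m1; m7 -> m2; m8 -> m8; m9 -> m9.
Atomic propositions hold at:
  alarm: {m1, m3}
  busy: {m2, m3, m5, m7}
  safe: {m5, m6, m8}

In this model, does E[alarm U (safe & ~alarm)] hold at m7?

No

Sat(~alarm) = {m0, m2, m4, m5, m6, m7, m8, m9}
Sat(safe & ~alarm) = {m5, m6, m8}
E[alarm U (safe & ~alarm)]: least fixpoint, start Z0 = Sat((safe & ~alarm)) = {m5, m6, m8}, add states in Sat(alarm) with some successor in Z. Z1 = {m3, m5, m6, m8}; fixed.
Sat(E[alarm U (safe & ~alarm)]) = {m3, m5, m6, m8}
m7 ∉ Sat(E[alarm U (safe & ~alarm)]) = {m3, m5, m6, m8}, so the formula does not hold at m7.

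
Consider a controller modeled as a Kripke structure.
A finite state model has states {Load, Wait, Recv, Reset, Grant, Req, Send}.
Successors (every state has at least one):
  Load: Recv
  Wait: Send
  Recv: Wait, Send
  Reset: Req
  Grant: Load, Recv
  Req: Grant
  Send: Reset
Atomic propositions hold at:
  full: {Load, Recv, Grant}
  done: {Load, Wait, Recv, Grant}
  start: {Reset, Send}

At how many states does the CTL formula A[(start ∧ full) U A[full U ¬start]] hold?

5

Sat(start ∧ full) = ∅
Sat(¬start) = {Load, Wait, Recv, Grant, Req}
A[full U ¬start]: least fixpoint, start Z0 = Sat(¬start) = {Load, Wait, Recv, Grant, Req}, add states in Sat(full) with every successor in Z. Already a fixed point.
Sat(A[full U ¬start]) = {Load, Wait, Recv, Grant, Req}
A[(start ∧ full) U A[full U ¬start]]: least fixpoint, start Z0 = Sat(A[full U ¬start]) = {Load, Wait, Recv, Grant, Req}, add states in Sat(start ∧ full) with every successor in Z. Already a fixed point.
Sat(A[(start ∧ full) U A[full U ¬start]]) = {Load, Wait, Recv, Grant, Req}
|Sat(A[(start ∧ full) U A[full U ¬start]])| = |{Load, Wait, Recv, Grant, Req}| = 5.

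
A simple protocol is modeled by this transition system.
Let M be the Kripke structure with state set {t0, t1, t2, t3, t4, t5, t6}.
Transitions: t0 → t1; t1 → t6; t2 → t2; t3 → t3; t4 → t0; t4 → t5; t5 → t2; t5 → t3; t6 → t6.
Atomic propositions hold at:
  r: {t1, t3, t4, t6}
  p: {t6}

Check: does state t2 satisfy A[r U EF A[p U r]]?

A[p U r]: least fixpoint, start Z0 = Sat(r) = {t1, t3, t4, t6}, add states in Sat(p) with every successor in Z. Already a fixed point.
Sat(A[p U r]) = {t1, t3, t4, t6}
EF A[p U r]: least fixpoint, start Z0 = {t1, t3, t4, t6}, add states with some successor in Z. Z1 = {t0, t1, t3, t4, t5, t6}; fixed.
Sat(EF A[p U r]) = {t0, t1, t3, t4, t5, t6}
A[r U EF A[p U r]]: least fixpoint, start Z0 = Sat(EF A[p U r]) = {t0, t1, t3, t4, t5, t6}, add states in Sat(r) with every successor in Z. Already a fixed point.
Sat(A[r U EF A[p U r]]) = {t0, t1, t3, t4, t5, t6}
t2 ∉ Sat(A[r U EF A[p U r]]) = {t0, t1, t3, t4, t5, t6}, so the formula does not hold at t2.

No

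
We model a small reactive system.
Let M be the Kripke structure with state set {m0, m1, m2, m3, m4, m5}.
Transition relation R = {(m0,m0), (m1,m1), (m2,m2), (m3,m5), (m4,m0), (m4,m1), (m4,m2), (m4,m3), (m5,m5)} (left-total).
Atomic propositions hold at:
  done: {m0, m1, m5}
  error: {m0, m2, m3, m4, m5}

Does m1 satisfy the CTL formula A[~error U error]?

No

Sat(~error) = {m1}
A[~error U error]: least fixpoint, start Z0 = Sat(error) = {m0, m2, m3, m4, m5}, add states in Sat(~error) with every successor in Z. Already a fixed point.
Sat(A[~error U error]) = {m0, m2, m3, m4, m5}
m1 ∉ Sat(A[~error U error]) = {m0, m2, m3, m4, m5}, so the formula does not hold at m1.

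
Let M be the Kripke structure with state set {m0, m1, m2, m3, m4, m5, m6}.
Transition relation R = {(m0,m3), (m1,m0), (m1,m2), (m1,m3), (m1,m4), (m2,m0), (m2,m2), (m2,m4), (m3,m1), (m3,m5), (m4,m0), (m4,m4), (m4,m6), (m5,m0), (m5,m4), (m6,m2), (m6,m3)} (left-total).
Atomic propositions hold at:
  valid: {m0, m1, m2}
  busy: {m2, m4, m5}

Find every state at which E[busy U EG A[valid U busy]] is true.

A[valid U busy]: least fixpoint, start Z0 = Sat(busy) = {m2, m4, m5}, add states in Sat(valid) with every successor in Z. Already a fixed point.
Sat(A[valid U busy]) = {m2, m4, m5}
EG A[valid U busy]: greatest fixpoint, start Z0 = {m2, m4, m5}, keep only states in Sat with some successor in Z. Already a fixed point.
Sat(EG A[valid U busy]) = {m2, m4, m5}
E[busy U EG A[valid U busy]]: least fixpoint, start Z0 = Sat(EG A[valid U busy]) = {m2, m4, m5}, add states in Sat(busy) with some successor in Z. Already a fixed point.
Sat(E[busy U EG A[valid U busy]]) = {m2, m4, m5}

{m2, m4, m5}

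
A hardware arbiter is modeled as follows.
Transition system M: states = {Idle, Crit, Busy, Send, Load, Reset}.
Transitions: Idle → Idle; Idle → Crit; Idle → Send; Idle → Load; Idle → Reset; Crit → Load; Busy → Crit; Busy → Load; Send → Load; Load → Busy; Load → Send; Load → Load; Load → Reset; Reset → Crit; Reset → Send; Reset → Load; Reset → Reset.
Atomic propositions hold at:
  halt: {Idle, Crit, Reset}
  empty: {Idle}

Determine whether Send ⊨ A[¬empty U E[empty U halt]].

No

Sat(¬empty) = {Crit, Busy, Send, Load, Reset}
E[empty U halt]: least fixpoint, start Z0 = Sat(halt) = {Idle, Crit, Reset}, add states in Sat(empty) with some successor in Z. Already a fixed point.
Sat(E[empty U halt]) = {Idle, Crit, Reset}
A[¬empty U E[empty U halt]]: least fixpoint, start Z0 = Sat(E[empty U halt]) = {Idle, Crit, Reset}, add states in Sat(¬empty) with every successor in Z. Already a fixed point.
Sat(A[¬empty U E[empty U halt]]) = {Idle, Crit, Reset}
Send ∉ Sat(A[¬empty U E[empty U halt]]) = {Idle, Crit, Reset}, so the formula does not hold at Send.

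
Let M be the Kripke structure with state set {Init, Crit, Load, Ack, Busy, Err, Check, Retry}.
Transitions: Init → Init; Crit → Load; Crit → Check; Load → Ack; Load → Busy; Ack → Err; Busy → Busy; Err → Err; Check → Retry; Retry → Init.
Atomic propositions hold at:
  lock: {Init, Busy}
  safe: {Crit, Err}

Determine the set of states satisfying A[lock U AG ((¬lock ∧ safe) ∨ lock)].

Sat(¬lock) = {Crit, Load, Ack, Err, Check, Retry}
Sat(¬lock ∧ safe) = {Crit, Err}
Sat((¬lock ∧ safe) ∨ lock) = {Init, Crit, Busy, Err}
AG ((¬lock ∧ safe) ∨ lock): greatest fixpoint, start Z0 = {Init, Crit, Busy, Err}, keep only states in Sat with every successor in Z. Z1 = {Init, Busy, Err}; fixed.
Sat(AG ((¬lock ∧ safe) ∨ lock)) = {Init, Busy, Err}
A[lock U AG ((¬lock ∧ safe) ∨ lock)]: least fixpoint, start Z0 = Sat(AG ((¬lock ∧ safe) ∨ lock)) = {Init, Busy, Err}, add states in Sat(lock) with every successor in Z. Already a fixed point.
Sat(A[lock U AG ((¬lock ∧ safe) ∨ lock)]) = {Init, Busy, Err}

{Init, Busy, Err}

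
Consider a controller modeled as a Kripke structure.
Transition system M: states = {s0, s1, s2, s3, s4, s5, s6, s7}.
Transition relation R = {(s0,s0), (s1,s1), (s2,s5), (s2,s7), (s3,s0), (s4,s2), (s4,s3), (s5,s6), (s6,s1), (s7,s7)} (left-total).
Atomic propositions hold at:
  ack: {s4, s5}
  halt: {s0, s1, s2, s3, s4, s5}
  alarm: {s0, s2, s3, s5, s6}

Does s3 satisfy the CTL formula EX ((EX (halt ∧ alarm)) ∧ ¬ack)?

Sat(halt ∧ alarm) = {s0, s2, s3, s5}
Sat(EX (halt ∧ alarm)) = {s : some successor in {s0, s2, s3, s5}} = {s0, s2, s3, s4}
Sat(¬ack) = {s0, s1, s2, s3, s6, s7}
Sat((EX (halt ∧ alarm)) ∧ ¬ack) = {s0, s2, s3}
Sat(EX ((EX (halt ∧ alarm)) ∧ ¬ack)) = {s : some successor in {s0, s2, s3}} = {s0, s3, s4}
s3 ∈ Sat(EX ((EX (halt ∧ alarm)) ∧ ¬ack)) = {s0, s3, s4}, so the formula holds at s3.

Yes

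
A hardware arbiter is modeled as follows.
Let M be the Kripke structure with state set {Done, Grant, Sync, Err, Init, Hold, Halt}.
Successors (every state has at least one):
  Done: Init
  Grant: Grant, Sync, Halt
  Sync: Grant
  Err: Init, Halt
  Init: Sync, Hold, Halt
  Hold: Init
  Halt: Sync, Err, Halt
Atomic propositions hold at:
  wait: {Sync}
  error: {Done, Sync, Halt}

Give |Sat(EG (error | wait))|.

Sat(error | wait) = {Done, Sync, Halt}
EG (error | wait): greatest fixpoint, start Z0 = {Done, Sync, Halt}, keep only states in Sat with some successor in Z. Z1 = {Halt}; fixed.
Sat(EG (error | wait)) = {Halt}
|Sat(EG (error | wait))| = |{Halt}| = 1.

1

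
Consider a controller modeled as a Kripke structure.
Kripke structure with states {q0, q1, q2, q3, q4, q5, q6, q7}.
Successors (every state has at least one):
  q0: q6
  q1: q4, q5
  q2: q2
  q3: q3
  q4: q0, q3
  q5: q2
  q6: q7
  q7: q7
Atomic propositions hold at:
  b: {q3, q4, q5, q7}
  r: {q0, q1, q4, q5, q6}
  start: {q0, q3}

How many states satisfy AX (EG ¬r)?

Sat(¬r) = {q2, q3, q7}
EG ¬r: greatest fixpoint, start Z0 = {q2, q3, q7}, keep only states in Sat with some successor in Z. Already a fixed point.
Sat(EG ¬r) = {q2, q3, q7}
Sat(AX (EG ¬r)) = {s : every successor in {q2, q3, q7}} = {q2, q3, q5, q6, q7}
|Sat(AX (EG ¬r))| = |{q2, q3, q5, q6, q7}| = 5.

5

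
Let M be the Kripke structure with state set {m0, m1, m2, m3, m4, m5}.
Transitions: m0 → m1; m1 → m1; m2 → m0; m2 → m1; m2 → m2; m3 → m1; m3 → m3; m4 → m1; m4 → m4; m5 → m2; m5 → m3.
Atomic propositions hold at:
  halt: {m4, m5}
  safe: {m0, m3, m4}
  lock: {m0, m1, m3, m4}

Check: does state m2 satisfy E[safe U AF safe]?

AF safe: least fixpoint, start Z0 = {m0, m3, m4}, add states with every successor in Z. Already a fixed point.
Sat(AF safe) = {m0, m3, m4}
E[safe U AF safe]: least fixpoint, start Z0 = Sat(AF safe) = {m0, m3, m4}, add states in Sat(safe) with some successor in Z. Already a fixed point.
Sat(E[safe U AF safe]) = {m0, m3, m4}
m2 ∉ Sat(E[safe U AF safe]) = {m0, m3, m4}, so the formula does not hold at m2.

No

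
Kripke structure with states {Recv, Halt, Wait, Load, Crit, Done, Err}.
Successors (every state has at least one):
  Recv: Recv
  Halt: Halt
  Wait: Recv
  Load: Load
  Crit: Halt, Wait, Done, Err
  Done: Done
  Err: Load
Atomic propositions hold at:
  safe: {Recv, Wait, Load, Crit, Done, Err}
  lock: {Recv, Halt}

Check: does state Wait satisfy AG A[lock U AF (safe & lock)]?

Sat(safe & lock) = {Recv}
AF (safe & lock): least fixpoint, start Z0 = {Recv}, add states with every successor in Z. Z1 = {Recv, Wait}; fixed.
Sat(AF (safe & lock)) = {Recv, Wait}
A[lock U AF (safe & lock)]: least fixpoint, start Z0 = Sat(AF (safe & lock)) = {Recv, Wait}, add states in Sat(lock) with every successor in Z. Already a fixed point.
Sat(A[lock U AF (safe & lock)]) = {Recv, Wait}
AG A[lock U AF (safe & lock)]: greatest fixpoint, start Z0 = {Recv, Wait}, keep only states in Sat with every successor in Z. Already a fixed point.
Sat(AG A[lock U AF (safe & lock)]) = {Recv, Wait}
Wait ∈ Sat(AG A[lock U AF (safe & lock)]) = {Recv, Wait}, so the formula holds at Wait.

Yes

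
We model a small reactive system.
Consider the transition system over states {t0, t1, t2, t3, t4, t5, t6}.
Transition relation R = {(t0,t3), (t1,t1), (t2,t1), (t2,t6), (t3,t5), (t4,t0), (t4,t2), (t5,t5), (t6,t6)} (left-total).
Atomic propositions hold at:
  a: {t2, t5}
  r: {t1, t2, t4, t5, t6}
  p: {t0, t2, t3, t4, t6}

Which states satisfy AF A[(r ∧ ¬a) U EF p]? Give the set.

Sat(¬a) = {t0, t1, t3, t4, t6}
Sat(r ∧ ¬a) = {t1, t4, t6}
EF p: least fixpoint, start Z0 = {t0, t2, t3, t4, t6}, add states with some successor in Z. Already a fixed point.
Sat(EF p) = {t0, t2, t3, t4, t6}
A[(r ∧ ¬a) U EF p]: least fixpoint, start Z0 = Sat(EF p) = {t0, t2, t3, t4, t6}, add states in Sat(r ∧ ¬a) with every successor in Z. Already a fixed point.
Sat(A[(r ∧ ¬a) U EF p]) = {t0, t2, t3, t4, t6}
AF A[(r ∧ ¬a) U EF p]: least fixpoint, start Z0 = {t0, t2, t3, t4, t6}, add states with every successor in Z. Already a fixed point.
Sat(AF A[(r ∧ ¬a) U EF p]) = {t0, t2, t3, t4, t6}

{t0, t2, t3, t4, t6}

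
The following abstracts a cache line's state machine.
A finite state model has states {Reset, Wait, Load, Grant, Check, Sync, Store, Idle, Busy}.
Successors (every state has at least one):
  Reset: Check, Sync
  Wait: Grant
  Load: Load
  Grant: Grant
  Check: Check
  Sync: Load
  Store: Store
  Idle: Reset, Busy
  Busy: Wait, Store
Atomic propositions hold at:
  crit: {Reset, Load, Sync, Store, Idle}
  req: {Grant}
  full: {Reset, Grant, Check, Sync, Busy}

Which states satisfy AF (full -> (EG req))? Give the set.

EG req: greatest fixpoint, start Z0 = {Grant}, keep only states in Sat with some successor in Z. Already a fixed point.
Sat(EG req) = {Grant}
Sat(full -> (EG req)) = {Wait, Load, Grant, Store, Idle}
AF (full -> (EG req)): least fixpoint, start Z0 = {Wait, Load, Grant, Store, Idle}, add states with every successor in Z. Z1 = {Wait, Load, Grant, Sync, Store, Idle, Busy}; fixed.
Sat(AF (full -> (EG req))) = {Wait, Load, Grant, Sync, Store, Idle, Busy}

{Wait, Load, Grant, Sync, Store, Idle, Busy}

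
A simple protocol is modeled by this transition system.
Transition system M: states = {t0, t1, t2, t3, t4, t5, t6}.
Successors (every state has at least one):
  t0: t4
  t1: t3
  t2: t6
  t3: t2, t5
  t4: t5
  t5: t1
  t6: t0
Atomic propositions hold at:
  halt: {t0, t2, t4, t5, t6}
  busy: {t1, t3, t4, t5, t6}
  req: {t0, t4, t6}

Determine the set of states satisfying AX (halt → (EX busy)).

Sat(EX busy) = {s : some successor in {t1, t3, t4, t5, t6}} = {t0, t1, t2, t3, t4, t5}
Sat(halt → (EX busy)) = {t0, t1, t2, t3, t4, t5}
Sat(AX (halt → (EX busy))) = {s : every successor in {t0, t1, t2, t3, t4, t5}} = {t0, t1, t3, t4, t5, t6}

{t0, t1, t3, t4, t5, t6}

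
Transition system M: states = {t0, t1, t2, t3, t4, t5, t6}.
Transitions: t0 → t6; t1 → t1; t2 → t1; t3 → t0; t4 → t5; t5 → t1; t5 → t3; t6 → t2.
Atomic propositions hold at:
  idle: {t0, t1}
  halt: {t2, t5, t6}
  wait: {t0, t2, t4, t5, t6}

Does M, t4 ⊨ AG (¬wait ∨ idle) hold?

Sat(¬wait) = {t1, t3}
Sat(¬wait ∨ idle) = {t0, t1, t3}
AG (¬wait ∨ idle): greatest fixpoint, start Z0 = {t0, t1, t3}, keep only states in Sat with every successor in Z. Z1 = {t1, t3}; Z2 = {t1}; fixed.
Sat(AG (¬wait ∨ idle)) = {t1}
t4 ∉ Sat(AG (¬wait ∨ idle)) = {t1}, so the formula does not hold at t4.

No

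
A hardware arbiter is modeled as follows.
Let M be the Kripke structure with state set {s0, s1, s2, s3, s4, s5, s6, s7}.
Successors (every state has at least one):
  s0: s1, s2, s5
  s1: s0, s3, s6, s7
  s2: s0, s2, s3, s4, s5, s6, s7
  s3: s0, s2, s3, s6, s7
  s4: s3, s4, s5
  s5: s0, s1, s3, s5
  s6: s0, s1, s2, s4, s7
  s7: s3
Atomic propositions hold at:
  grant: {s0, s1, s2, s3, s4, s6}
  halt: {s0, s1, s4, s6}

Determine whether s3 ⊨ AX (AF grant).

Yes

AF grant: least fixpoint, start Z0 = {s0, s1, s2, s3, s4, s6}, add states with every successor in Z. Z1 = {s0, s1, s2, s3, s4, s6, s7}; fixed.
Sat(AF grant) = {s0, s1, s2, s3, s4, s6, s7}
Sat(AX (AF grant)) = {s : every successor in {s0, s1, s2, s3, s4, s6, s7}} = {s1, s3, s6, s7}
s3 ∈ Sat(AX (AF grant)) = {s1, s3, s6, s7}, so the formula holds at s3.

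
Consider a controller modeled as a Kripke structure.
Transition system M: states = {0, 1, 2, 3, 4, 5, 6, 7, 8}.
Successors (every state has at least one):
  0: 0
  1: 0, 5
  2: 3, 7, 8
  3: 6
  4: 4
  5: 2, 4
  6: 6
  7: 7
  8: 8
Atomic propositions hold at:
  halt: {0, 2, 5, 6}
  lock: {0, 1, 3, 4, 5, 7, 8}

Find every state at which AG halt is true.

{0, 6}

AG halt: greatest fixpoint, start Z0 = {0, 2, 5, 6}, keep only states in Sat with every successor in Z. Z1 = {0, 6}; fixed.
Sat(AG halt) = {0, 6}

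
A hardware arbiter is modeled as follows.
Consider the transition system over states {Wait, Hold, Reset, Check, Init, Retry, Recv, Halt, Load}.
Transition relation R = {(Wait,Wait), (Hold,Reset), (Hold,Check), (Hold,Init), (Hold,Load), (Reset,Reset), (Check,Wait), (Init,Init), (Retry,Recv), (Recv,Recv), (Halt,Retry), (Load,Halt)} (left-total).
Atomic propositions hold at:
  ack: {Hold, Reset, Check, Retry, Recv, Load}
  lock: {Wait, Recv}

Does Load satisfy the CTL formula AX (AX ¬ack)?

No

Sat(¬ack) = {Wait, Init, Halt}
Sat(AX ¬ack) = {s : every successor in {Wait, Init, Halt}} = {Wait, Check, Init, Load}
Sat(AX (AX ¬ack)) = {s : every successor in {Wait, Check, Init, Load}} = {Wait, Check, Init}
Load ∉ Sat(AX (AX ¬ack)) = {Wait, Check, Init}, so the formula does not hold at Load.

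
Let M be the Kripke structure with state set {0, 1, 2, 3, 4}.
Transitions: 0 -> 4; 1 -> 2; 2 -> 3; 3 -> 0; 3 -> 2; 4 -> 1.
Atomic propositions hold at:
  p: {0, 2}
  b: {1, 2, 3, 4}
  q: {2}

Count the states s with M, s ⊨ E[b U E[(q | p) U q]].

Sat(q | p) = {0, 2}
E[(q | p) U q]: least fixpoint, start Z0 = Sat(q) = {2}, add states in Sat(q | p) with some successor in Z. Already a fixed point.
Sat(E[(q | p) U q]) = {2}
E[b U E[(q | p) U q]]: least fixpoint, start Z0 = Sat(E[(q | p) U q]) = {2}, add states in Sat(b) with some successor in Z. Z1 = {1, 2, 3}; Z2 = {1, 2, 3, 4}; fixed.
Sat(E[b U E[(q | p) U q]]) = {1, 2, 3, 4}
|Sat(E[b U E[(q | p) U q]])| = |{1, 2, 3, 4}| = 4.

4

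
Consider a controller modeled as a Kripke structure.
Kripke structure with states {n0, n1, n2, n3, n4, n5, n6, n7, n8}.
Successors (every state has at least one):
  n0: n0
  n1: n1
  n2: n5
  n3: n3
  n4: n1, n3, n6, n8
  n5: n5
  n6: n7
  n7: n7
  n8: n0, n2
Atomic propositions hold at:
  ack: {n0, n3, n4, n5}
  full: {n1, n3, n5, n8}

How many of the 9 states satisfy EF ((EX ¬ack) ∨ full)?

Sat(¬ack) = {n1, n2, n6, n7, n8}
Sat(EX ¬ack) = {s : some successor in {n1, n2, n6, n7, n8}} = {n1, n4, n6, n7, n8}
Sat((EX ¬ack) ∨ full) = {n1, n3, n4, n5, n6, n7, n8}
EF ((EX ¬ack) ∨ full): least fixpoint, start Z0 = {n1, n3, n4, n5, n6, n7, n8}, add states with some successor in Z. Z1 = {n1, n2, n3, n4, n5, n6, n7, n8}; fixed.
Sat(EF ((EX ¬ack) ∨ full)) = {n1, n2, n3, n4, n5, n6, n7, n8}
|Sat(EF ((EX ¬ack) ∨ full))| = |{n1, n2, n3, n4, n5, n6, n7, n8}| = 8.

8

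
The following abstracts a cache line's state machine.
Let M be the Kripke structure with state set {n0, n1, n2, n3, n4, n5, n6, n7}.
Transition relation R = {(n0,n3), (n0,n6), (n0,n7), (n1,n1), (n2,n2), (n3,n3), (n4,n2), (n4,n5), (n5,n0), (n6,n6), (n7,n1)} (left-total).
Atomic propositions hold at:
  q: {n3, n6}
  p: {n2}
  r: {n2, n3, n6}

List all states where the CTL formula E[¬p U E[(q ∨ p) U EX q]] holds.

{n0, n3, n4, n5, n6}

Sat(¬p) = {n0, n1, n3, n4, n5, n6, n7}
Sat(q ∨ p) = {n2, n3, n6}
Sat(EX q) = {s : some successor in {n3, n6}} = {n0, n3, n6}
E[(q ∨ p) U EX q]: least fixpoint, start Z0 = Sat(EX q) = {n0, n3, n6}, add states in Sat(q ∨ p) with some successor in Z. Already a fixed point.
Sat(E[(q ∨ p) U EX q]) = {n0, n3, n6}
E[¬p U E[(q ∨ p) U EX q]]: least fixpoint, start Z0 = Sat(E[(q ∨ p) U EX q]) = {n0, n3, n6}, add states in Sat(¬p) with some successor in Z. Z1 = {n0, n3, n5, n6}; Z2 = {n0, n3, n4, n5, n6}; fixed.
Sat(E[¬p U E[(q ∨ p) U EX q]]) = {n0, n3, n4, n5, n6}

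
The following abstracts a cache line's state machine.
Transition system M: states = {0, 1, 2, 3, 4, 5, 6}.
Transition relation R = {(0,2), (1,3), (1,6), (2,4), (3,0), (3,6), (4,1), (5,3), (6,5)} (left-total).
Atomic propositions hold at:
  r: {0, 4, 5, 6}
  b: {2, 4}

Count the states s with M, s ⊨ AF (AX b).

2

Sat(AX b) = {s : every successor in {2, 4}} = {0, 2}
AF (AX b): least fixpoint, start Z0 = {0, 2}, add states with every successor in Z. Already a fixed point.
Sat(AF (AX b)) = {0, 2}
|Sat(AF (AX b))| = |{0, 2}| = 2.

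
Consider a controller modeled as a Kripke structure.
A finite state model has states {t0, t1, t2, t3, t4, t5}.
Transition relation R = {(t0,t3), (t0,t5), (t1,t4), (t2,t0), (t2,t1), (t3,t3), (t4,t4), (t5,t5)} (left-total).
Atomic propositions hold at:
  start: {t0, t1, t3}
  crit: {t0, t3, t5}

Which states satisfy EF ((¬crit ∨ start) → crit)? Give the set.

{t0, t2, t3, t5}

Sat(¬crit) = {t1, t2, t4}
Sat(¬crit ∨ start) = {t0, t1, t2, t3, t4}
Sat((¬crit ∨ start) → crit) = {t0, t3, t5}
EF ((¬crit ∨ start) → crit): least fixpoint, start Z0 = {t0, t3, t5}, add states with some successor in Z. Z1 = {t0, t2, t3, t5}; fixed.
Sat(EF ((¬crit ∨ start) → crit)) = {t0, t2, t3, t5}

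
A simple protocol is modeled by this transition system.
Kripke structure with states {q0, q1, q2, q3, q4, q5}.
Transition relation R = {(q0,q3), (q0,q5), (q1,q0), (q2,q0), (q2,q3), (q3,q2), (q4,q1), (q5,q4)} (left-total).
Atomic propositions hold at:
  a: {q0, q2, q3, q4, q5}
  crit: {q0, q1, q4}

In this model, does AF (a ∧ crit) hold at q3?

No

Sat(a ∧ crit) = {q0, q4}
AF (a ∧ crit): least fixpoint, start Z0 = {q0, q4}, add states with every successor in Z. Z1 = {q0, q1, q4, q5}; fixed.
Sat(AF (a ∧ crit)) = {q0, q1, q4, q5}
q3 ∉ Sat(AF (a ∧ crit)) = {q0, q1, q4, q5}, so the formula does not hold at q3.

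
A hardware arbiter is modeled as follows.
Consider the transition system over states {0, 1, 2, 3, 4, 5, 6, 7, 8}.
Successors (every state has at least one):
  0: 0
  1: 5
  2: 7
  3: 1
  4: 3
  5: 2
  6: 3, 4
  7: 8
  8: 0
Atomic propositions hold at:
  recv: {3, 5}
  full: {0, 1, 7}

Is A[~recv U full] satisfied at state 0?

Yes

Sat(~recv) = {0, 1, 2, 4, 6, 7, 8}
A[~recv U full]: least fixpoint, start Z0 = Sat(full) = {0, 1, 7}, add states in Sat(~recv) with every successor in Z. Z1 = {0, 1, 2, 7, 8}; fixed.
Sat(A[~recv U full]) = {0, 1, 2, 7, 8}
0 ∈ Sat(A[~recv U full]) = {0, 1, 2, 7, 8}, so the formula holds at 0.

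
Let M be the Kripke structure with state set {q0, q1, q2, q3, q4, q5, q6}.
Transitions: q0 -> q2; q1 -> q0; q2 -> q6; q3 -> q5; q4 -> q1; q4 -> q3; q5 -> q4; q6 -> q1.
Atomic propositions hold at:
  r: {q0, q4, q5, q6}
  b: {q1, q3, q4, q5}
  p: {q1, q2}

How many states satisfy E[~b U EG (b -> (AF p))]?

Sat(~b) = {q0, q2, q6}
AF p: least fixpoint, start Z0 = {q1, q2}, add states with every successor in Z. Z1 = {q0, q1, q2, q6}; fixed.
Sat(AF p) = {q0, q1, q2, q6}
Sat(b -> (AF p)) = {q0, q1, q2, q6}
EG (b -> (AF p)): greatest fixpoint, start Z0 = {q0, q1, q2, q6}, keep only states in Sat with some successor in Z. Already a fixed point.
Sat(EG (b -> (AF p))) = {q0, q1, q2, q6}
E[~b U EG (b -> (AF p))]: least fixpoint, start Z0 = Sat(EG (b -> (AF p))) = {q0, q1, q2, q6}, add states in Sat(~b) with some successor in Z. Already a fixed point.
Sat(E[~b U EG (b -> (AF p))]) = {q0, q1, q2, q6}
|Sat(E[~b U EG (b -> (AF p))])| = |{q0, q1, q2, q6}| = 4.

4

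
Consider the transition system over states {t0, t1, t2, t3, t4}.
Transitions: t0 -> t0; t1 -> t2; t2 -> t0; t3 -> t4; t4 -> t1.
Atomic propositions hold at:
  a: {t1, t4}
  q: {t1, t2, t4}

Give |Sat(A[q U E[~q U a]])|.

Sat(~q) = {t0, t3}
E[~q U a]: least fixpoint, start Z0 = Sat(a) = {t1, t4}, add states in Sat(~q) with some successor in Z. Z1 = {t1, t3, t4}; fixed.
Sat(E[~q U a]) = {t1, t3, t4}
A[q U E[~q U a]]: least fixpoint, start Z0 = Sat(E[~q U a]) = {t1, t3, t4}, add states in Sat(q) with every successor in Z. Already a fixed point.
Sat(A[q U E[~q U a]]) = {t1, t3, t4}
|Sat(A[q U E[~q U a]])| = |{t1, t3, t4}| = 3.

3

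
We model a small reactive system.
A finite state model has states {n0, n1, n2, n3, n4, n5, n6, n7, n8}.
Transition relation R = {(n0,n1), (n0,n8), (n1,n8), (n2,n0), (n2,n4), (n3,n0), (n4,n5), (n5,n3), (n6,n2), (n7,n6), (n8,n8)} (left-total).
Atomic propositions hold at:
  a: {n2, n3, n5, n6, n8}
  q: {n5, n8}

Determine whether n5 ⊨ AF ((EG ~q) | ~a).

Yes

Sat(~q) = {n0, n1, n2, n3, n4, n6, n7}
EG ~q: greatest fixpoint, start Z0 = {n0, n1, n2, n3, n4, n6, n7}, keep only states in Sat with some successor in Z. Z1 = {n0, n2, n3, n6, n7}; Z2 = {n2, n3, n6, n7}; Z3 = {n6, n7}; Z4 = {n7}; Z5 = ∅; fixed.
Sat(EG ~q) = ∅
Sat(~a) = {n0, n1, n4, n7}
Sat((EG ~q) | ~a) = {n0, n1, n4, n7}
AF ((EG ~q) | ~a): least fixpoint, start Z0 = {n0, n1, n4, n7}, add states with every successor in Z. Z1 = {n0, n1, n2, n3, n4, n7}; Z2 = {n0, n1, n2, n3, n4, n5, n6, n7}; fixed.
Sat(AF ((EG ~q) | ~a)) = {n0, n1, n2, n3, n4, n5, n6, n7}
n5 ∈ Sat(AF ((EG ~q) | ~a)) = {n0, n1, n2, n3, n4, n5, n6, n7}, so the formula holds at n5.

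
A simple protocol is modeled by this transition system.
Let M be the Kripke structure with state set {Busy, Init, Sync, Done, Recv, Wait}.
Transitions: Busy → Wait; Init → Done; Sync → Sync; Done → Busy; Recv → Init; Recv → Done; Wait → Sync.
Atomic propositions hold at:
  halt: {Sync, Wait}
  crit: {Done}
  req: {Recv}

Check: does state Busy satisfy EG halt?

EG halt: greatest fixpoint, start Z0 = {Sync, Wait}, keep only states in Sat with some successor in Z. Already a fixed point.
Sat(EG halt) = {Sync, Wait}
Busy ∉ Sat(EG halt) = {Sync, Wait}, so the formula does not hold at Busy.

No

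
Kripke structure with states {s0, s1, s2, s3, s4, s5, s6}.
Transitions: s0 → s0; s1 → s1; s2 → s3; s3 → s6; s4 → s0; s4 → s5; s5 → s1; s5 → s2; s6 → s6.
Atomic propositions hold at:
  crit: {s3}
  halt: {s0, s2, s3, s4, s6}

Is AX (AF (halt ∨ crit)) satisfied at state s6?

Yes

Sat(halt ∨ crit) = {s0, s2, s3, s4, s6}
AF (halt ∨ crit): least fixpoint, start Z0 = {s0, s2, s3, s4, s6}, add states with every successor in Z. Already a fixed point.
Sat(AF (halt ∨ crit)) = {s0, s2, s3, s4, s6}
Sat(AX (AF (halt ∨ crit))) = {s : every successor in {s0, s2, s3, s4, s6}} = {s0, s2, s3, s6}
s6 ∈ Sat(AX (AF (halt ∨ crit))) = {s0, s2, s3, s6}, so the formula holds at s6.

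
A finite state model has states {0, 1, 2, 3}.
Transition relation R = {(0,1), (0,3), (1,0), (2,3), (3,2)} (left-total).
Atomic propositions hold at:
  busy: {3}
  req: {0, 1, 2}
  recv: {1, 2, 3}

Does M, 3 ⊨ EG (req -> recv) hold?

Sat(req -> recv) = {1, 2, 3}
EG (req -> recv): greatest fixpoint, start Z0 = {1, 2, 3}, keep only states in Sat with some successor in Z. Z1 = {2, 3}; fixed.
Sat(EG (req -> recv)) = {2, 3}
3 ∈ Sat(EG (req -> recv)) = {2, 3}, so the formula holds at 3.

Yes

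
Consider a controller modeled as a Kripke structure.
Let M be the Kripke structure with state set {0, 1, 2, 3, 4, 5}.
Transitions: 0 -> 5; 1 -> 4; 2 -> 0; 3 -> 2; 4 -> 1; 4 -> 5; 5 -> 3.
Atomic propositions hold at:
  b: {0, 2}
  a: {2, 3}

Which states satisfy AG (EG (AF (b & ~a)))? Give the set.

Sat(~a) = {0, 1, 4, 5}
Sat(b & ~a) = {0}
AF (b & ~a): least fixpoint, start Z0 = {0}, add states with every successor in Z. Z1 = {0, 2}; Z2 = {0, 2, 3}; Z3 = {0, 2, 3, 5}; fixed.
Sat(AF (b & ~a)) = {0, 2, 3, 5}
EG (AF (b & ~a)): greatest fixpoint, start Z0 = {0, 2, 3, 5}, keep only states in Sat with some successor in Z. Already a fixed point.
Sat(EG (AF (b & ~a))) = {0, 2, 3, 5}
AG (EG (AF (b & ~a))): greatest fixpoint, start Z0 = {0, 2, 3, 5}, keep only states in Sat with every successor in Z. Already a fixed point.
Sat(AG (EG (AF (b & ~a)))) = {0, 2, 3, 5}

{0, 2, 3, 5}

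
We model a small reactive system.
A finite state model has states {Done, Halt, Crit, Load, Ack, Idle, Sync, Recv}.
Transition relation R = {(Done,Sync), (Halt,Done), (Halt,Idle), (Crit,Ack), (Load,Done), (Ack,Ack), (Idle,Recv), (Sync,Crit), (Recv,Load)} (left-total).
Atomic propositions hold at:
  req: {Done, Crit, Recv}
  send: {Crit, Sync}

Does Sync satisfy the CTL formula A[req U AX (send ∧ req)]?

Sat(send ∧ req) = {Crit}
Sat(AX (send ∧ req)) = {s : every successor in {Crit}} = {Sync}
A[req U AX (send ∧ req)]: least fixpoint, start Z0 = Sat(AX (send ∧ req)) = {Sync}, add states in Sat(req) with every successor in Z. Z1 = {Done, Sync}; fixed.
Sat(A[req U AX (send ∧ req)]) = {Done, Sync}
Sync ∈ Sat(A[req U AX (send ∧ req)]) = {Done, Sync}, so the formula holds at Sync.

Yes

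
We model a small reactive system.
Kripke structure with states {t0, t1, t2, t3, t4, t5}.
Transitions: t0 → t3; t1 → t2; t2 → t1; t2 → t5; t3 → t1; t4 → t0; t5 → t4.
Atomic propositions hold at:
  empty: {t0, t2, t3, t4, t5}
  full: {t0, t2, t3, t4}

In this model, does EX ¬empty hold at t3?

Yes

Sat(¬empty) = {t1}
Sat(EX ¬empty) = {s : some successor in {t1}} = {t2, t3}
t3 ∈ Sat(EX ¬empty) = {t2, t3}, so the formula holds at t3.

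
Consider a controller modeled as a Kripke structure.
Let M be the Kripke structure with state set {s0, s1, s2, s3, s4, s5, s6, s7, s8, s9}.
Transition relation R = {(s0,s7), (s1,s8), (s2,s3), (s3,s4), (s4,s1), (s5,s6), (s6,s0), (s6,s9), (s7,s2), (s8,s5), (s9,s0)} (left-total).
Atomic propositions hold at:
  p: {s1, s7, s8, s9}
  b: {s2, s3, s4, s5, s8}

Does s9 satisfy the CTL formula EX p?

Sat(EX p) = {s : some successor in {s1, s7, s8, s9}} = {s0, s1, s4, s6}
s9 ∉ Sat(EX p) = {s0, s1, s4, s6}, so the formula does not hold at s9.

No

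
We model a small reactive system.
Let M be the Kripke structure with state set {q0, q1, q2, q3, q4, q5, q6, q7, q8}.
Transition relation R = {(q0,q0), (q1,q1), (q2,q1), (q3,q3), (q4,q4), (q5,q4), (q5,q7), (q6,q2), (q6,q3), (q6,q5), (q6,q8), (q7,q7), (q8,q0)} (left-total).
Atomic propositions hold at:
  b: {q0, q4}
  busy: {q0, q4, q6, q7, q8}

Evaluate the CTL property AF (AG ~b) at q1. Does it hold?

Sat(~b) = {q1, q2, q3, q5, q6, q7, q8}
AG ~b: greatest fixpoint, start Z0 = {q1, q2, q3, q5, q6, q7, q8}, keep only states in Sat with every successor in Z. Z1 = {q1, q2, q3, q6, q7}; Z2 = {q1, q2, q3, q7}; fixed.
Sat(AG ~b) = {q1, q2, q3, q7}
AF (AG ~b): least fixpoint, start Z0 = {q1, q2, q3, q7}, add states with every successor in Z. Already a fixed point.
Sat(AF (AG ~b)) = {q1, q2, q3, q7}
q1 ∈ Sat(AF (AG ~b)) = {q1, q2, q3, q7}, so the formula holds at q1.

Yes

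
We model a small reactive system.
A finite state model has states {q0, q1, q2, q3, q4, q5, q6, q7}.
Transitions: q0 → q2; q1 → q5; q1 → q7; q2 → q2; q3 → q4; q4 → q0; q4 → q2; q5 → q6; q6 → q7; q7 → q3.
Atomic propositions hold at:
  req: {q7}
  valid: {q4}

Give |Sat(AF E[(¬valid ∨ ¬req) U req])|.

Sat(¬valid) = {q0, q1, q2, q3, q5, q6, q7}
Sat(¬req) = {q0, q1, q2, q3, q4, q5, q6}
Sat(¬valid ∨ ¬req) = {q0, q1, q2, q3, q4, q5, q6, q7}
E[(¬valid ∨ ¬req) U req]: least fixpoint, start Z0 = Sat(req) = {q7}, add states in Sat(¬valid ∨ ¬req) with some successor in Z. Z1 = {q1, q6, q7}; Z2 = {q1, q5, q6, q7}; fixed.
Sat(E[(¬valid ∨ ¬req) U req]) = {q1, q5, q6, q7}
AF E[(¬valid ∨ ¬req) U req]: least fixpoint, start Z0 = {q1, q5, q6, q7}, add states with every successor in Z. Already a fixed point.
Sat(AF E[(¬valid ∨ ¬req) U req]) = {q1, q5, q6, q7}
|Sat(AF E[(¬valid ∨ ¬req) U req])| = |{q1, q5, q6, q7}| = 4.

4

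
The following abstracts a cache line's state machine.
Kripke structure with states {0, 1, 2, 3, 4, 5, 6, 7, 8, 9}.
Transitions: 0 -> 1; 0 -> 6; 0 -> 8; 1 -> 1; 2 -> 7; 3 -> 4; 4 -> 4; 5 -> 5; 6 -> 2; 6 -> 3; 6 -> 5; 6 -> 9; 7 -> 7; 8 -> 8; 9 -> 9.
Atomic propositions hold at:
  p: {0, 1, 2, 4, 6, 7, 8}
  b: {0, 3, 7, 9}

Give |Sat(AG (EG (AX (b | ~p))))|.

Sat(~p) = {3, 5, 9}
Sat(b | ~p) = {0, 3, 5, 7, 9}
Sat(AX (b | ~p)) = {s : every successor in {0, 3, 5, 7, 9}} = {2, 5, 7, 9}
EG (AX (b | ~p)): greatest fixpoint, start Z0 = {2, 5, 7, 9}, keep only states in Sat with some successor in Z. Already a fixed point.
Sat(EG (AX (b | ~p))) = {2, 5, 7, 9}
AG (EG (AX (b | ~p))): greatest fixpoint, start Z0 = {2, 5, 7, 9}, keep only states in Sat with every successor in Z. Already a fixed point.
Sat(AG (EG (AX (b | ~p)))) = {2, 5, 7, 9}
|Sat(AG (EG (AX (b | ~p))))| = |{2, 5, 7, 9}| = 4.

4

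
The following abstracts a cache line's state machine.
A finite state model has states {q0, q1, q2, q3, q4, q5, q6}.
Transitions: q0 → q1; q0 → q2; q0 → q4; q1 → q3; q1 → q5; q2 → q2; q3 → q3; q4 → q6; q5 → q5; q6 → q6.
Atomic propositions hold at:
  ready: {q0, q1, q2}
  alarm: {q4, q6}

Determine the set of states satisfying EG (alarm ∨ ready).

Sat(alarm ∨ ready) = {q0, q1, q2, q4, q6}
EG (alarm ∨ ready): greatest fixpoint, start Z0 = {q0, q1, q2, q4, q6}, keep only states in Sat with some successor in Z. Z1 = {q0, q2, q4, q6}; fixed.
Sat(EG (alarm ∨ ready)) = {q0, q2, q4, q6}

{q0, q2, q4, q6}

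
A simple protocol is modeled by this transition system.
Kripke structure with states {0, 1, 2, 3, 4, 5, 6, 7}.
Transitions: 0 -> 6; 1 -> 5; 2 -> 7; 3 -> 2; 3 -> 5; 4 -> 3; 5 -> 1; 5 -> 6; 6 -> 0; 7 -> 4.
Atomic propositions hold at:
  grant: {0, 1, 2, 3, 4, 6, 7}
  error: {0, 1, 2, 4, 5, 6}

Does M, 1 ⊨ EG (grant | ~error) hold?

Sat(~error) = {3, 7}
Sat(grant | ~error) = {0, 1, 2, 3, 4, 6, 7}
EG (grant | ~error): greatest fixpoint, start Z0 = {0, 1, 2, 3, 4, 6, 7}, keep only states in Sat with some successor in Z. Z1 = {0, 2, 3, 4, 6, 7}; fixed.
Sat(EG (grant | ~error)) = {0, 2, 3, 4, 6, 7}
1 ∉ Sat(EG (grant | ~error)) = {0, 2, 3, 4, 6, 7}, so the formula does not hold at 1.

No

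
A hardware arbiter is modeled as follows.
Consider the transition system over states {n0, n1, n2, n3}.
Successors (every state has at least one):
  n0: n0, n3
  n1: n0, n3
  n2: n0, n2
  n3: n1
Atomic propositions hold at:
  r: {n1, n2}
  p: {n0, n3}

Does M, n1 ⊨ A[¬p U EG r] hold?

No

Sat(¬p) = {n1, n2}
EG r: greatest fixpoint, start Z0 = {n1, n2}, keep only states in Sat with some successor in Z. Z1 = {n2}; fixed.
Sat(EG r) = {n2}
A[¬p U EG r]: least fixpoint, start Z0 = Sat(EG r) = {n2}, add states in Sat(¬p) with every successor in Z. Already a fixed point.
Sat(A[¬p U EG r]) = {n2}
n1 ∉ Sat(A[¬p U EG r]) = {n2}, so the formula does not hold at n1.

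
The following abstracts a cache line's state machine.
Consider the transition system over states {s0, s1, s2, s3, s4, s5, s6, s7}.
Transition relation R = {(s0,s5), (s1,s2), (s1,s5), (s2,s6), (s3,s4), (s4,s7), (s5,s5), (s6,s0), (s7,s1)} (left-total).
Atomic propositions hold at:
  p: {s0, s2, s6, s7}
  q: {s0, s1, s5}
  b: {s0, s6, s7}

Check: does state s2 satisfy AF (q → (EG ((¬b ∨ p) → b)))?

Sat(¬b) = {s1, s2, s3, s4, s5}
Sat(¬b ∨ p) = {s0, s1, s2, s3, s4, s5, s6, s7}
Sat((¬b ∨ p) → b) = {s0, s6, s7}
EG ((¬b ∨ p) → b): greatest fixpoint, start Z0 = {s0, s6, s7}, keep only states in Sat with some successor in Z. Z1 = {s6}; Z2 = ∅; fixed.
Sat(EG ((¬b ∨ p) → b)) = ∅
Sat(q → (EG ((¬b ∨ p) → b))) = {s2, s3, s4, s6, s7}
AF (q → (EG ((¬b ∨ p) → b))): least fixpoint, start Z0 = {s2, s3, s4, s6, s7}, add states with every successor in Z. Already a fixed point.
Sat(AF (q → (EG ((¬b ∨ p) → b)))) = {s2, s3, s4, s6, s7}
s2 ∈ Sat(AF (q → (EG ((¬b ∨ p) → b)))) = {s2, s3, s4, s6, s7}, so the formula holds at s2.

Yes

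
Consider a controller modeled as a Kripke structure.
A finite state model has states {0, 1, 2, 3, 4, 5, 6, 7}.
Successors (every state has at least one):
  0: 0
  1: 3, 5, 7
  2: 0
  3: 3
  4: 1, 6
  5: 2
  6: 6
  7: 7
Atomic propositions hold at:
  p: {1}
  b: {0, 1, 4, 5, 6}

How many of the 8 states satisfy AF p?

1

AF p: least fixpoint, start Z0 = {1}, add states with every successor in Z. Already a fixed point.
Sat(AF p) = {1}
|Sat(AF p)| = |{1}| = 1.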